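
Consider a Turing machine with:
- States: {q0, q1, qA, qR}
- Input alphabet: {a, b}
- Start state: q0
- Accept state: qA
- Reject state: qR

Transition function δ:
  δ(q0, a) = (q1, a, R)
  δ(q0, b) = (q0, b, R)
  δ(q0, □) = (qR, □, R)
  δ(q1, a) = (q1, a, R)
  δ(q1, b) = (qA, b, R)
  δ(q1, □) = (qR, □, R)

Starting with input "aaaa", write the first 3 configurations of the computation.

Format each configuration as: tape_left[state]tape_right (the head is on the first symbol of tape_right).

Transitions applied:
Step 1: δ(q0, a) = (q1, a, R)
Step 2: δ(q1, a) = (q1, a, R)

The first 3 configurations are:
[q0]aaaa ⊢ a[q1]aaa ⊢ aa[q1]aa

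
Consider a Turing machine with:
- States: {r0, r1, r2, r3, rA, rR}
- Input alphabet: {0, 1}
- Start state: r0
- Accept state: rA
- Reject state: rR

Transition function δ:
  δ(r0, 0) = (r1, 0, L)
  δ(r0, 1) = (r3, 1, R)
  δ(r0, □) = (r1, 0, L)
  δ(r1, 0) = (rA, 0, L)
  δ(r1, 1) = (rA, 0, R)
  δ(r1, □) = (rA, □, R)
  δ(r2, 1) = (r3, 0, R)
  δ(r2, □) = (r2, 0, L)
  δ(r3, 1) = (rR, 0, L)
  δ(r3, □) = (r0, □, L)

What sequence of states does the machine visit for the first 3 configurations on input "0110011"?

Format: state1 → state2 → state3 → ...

Execution trace:
Initial: [r0]0110011
Step 1: δ(r0, 0) = (r1, 0, L) → [r1]□0110011
Step 2: δ(r1, □) = (rA, □, R) → □[rA]0110011

The machine reaches the accept state rA and halts.

State sequence: r0 → r1 → rA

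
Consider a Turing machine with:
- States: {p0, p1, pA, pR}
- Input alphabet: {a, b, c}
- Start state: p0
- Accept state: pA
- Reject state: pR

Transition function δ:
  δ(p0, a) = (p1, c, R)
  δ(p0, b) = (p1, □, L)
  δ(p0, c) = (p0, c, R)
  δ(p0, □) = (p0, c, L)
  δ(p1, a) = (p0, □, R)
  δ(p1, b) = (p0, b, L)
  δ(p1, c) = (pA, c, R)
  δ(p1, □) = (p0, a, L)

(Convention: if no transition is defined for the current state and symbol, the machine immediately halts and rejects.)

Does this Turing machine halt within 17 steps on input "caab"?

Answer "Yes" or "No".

Execution trace:
Initial: [p0]caab
Step 1: δ(p0, c) = (p0, c, R) → c[p0]aab
Step 2: δ(p0, a) = (p1, c, R) → cc[p1]ab
Step 3: δ(p1, a) = (p0, □, R) → cc□[p0]b
Step 4: δ(p0, b) = (p1, □, L) → cc[p1]□□
Step 5: δ(p1, □) = (p0, a, L) → c[p0]ca□
Step 6: δ(p0, c) = (p0, c, R) → cc[p0]a□
Step 7: δ(p0, a) = (p1, c, R) → ccc[p1]□
Step 8: δ(p1, □) = (p0, a, L) → cc[p0]ca
Step 9: δ(p0, c) = (p0, c, R) → ccc[p0]a
Step 10: δ(p0, a) = (p1, c, R) → cccc[p1]□
Step 11: δ(p1, □) = (p0, a, L) → ccc[p0]ca
Step 12: δ(p0, c) = (p0, c, R) → cccc[p0]a
Step 13: δ(p0, a) = (p1, c, R) → ccccc[p1]□
Step 14: δ(p1, □) = (p0, a, L) → cccc[p0]ca
Step 15: δ(p0, c) = (p0, c, R) → ccccc[p0]a
Step 16: δ(p0, a) = (p1, c, R) → cccccc[p1]□
Step 17: δ(p1, □) = (p0, a, L) → ccccc[p0]ca

The machine has not reached a halting state after 17 steps.
The machine did not halt within the 17-step bound.

Answer: No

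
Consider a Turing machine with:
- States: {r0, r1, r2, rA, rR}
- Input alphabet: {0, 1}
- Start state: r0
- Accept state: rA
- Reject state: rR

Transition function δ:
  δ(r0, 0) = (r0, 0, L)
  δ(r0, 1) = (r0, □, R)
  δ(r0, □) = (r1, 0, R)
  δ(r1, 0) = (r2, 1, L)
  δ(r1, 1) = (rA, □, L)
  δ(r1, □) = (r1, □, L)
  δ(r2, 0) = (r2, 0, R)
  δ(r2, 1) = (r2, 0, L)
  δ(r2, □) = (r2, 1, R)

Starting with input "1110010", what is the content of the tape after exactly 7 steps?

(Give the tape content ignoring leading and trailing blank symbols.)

Execution trace:
Initial: [r0]1110010
Step 1: δ(r0, 1) = (r0, □, R) → □[r0]110010
Step 2: δ(r0, 1) = (r0, □, R) → □□[r0]10010
Step 3: δ(r0, 1) = (r0, □, R) → □□□[r0]0010
Step 4: δ(r0, 0) = (r0, 0, L) → □□[r0]□0010
Step 5: δ(r0, □) = (r1, 0, R) → □□0[r1]0010
Step 6: δ(r1, 0) = (r2, 1, L) → □□[r2]01010
Step 7: δ(r2, 0) = (r2, 0, R) → □□0[r2]1010

After 7 steps, the tape (ignoring leading/trailing blanks) is: 01010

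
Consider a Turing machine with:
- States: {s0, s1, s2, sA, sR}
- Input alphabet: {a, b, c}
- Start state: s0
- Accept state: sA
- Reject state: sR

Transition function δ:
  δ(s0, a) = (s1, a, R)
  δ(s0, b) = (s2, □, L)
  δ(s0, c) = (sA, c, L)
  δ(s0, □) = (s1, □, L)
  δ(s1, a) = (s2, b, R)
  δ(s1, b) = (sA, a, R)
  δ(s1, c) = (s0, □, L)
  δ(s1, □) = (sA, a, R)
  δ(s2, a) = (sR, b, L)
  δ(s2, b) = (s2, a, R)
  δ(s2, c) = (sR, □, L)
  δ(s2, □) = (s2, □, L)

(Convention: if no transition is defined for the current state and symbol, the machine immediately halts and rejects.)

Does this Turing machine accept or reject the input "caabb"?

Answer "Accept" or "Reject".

Execution trace:
Initial: [s0]caabb
Step 1: δ(s0, c) = (sA, c, L) → [sA]□caabb

The machine reaches the accept state sA and halts.

Answer: Accept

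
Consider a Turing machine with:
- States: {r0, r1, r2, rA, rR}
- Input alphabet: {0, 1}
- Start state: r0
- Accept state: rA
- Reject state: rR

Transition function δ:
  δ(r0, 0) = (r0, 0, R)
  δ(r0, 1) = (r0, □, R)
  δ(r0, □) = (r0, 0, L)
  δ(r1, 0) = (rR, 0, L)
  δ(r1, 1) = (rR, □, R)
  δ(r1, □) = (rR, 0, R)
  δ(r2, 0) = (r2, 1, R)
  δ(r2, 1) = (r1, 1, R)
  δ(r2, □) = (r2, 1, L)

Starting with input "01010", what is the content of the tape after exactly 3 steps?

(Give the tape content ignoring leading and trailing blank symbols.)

Execution trace:
Initial: [r0]01010
Step 1: δ(r0, 0) = (r0, 0, R) → 0[r0]1010
Step 2: δ(r0, 1) = (r0, □, R) → 0□[r0]010
Step 3: δ(r0, 0) = (r0, 0, R) → 0□0[r0]10

After 3 steps, the tape (ignoring leading/trailing blanks) is: 0□010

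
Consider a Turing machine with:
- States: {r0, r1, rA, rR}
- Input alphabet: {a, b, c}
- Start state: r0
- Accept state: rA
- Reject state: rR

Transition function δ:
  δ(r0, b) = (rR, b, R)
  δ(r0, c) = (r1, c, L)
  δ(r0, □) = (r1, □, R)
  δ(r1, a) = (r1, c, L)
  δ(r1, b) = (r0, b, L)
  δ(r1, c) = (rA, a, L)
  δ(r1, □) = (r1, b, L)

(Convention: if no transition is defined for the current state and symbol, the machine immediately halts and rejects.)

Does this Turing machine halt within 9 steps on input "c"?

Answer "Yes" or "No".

Execution trace:
Initial: [r0]c
Step 1: δ(r0, c) = (r1, c, L) → [r1]□c
Step 2: δ(r1, □) = (r1, b, L) → [r1]□bc
Step 3: δ(r1, □) = (r1, b, L) → [r1]□bbc
Step 4: δ(r1, □) = (r1, b, L) → [r1]□bbbc
Step 5: δ(r1, □) = (r1, b, L) → [r1]□bbbbc
Step 6: δ(r1, □) = (r1, b, L) → [r1]□bbbbbc
Step 7: δ(r1, □) = (r1, b, L) → [r1]□bbbbbbc
Step 8: δ(r1, □) = (r1, b, L) → [r1]□bbbbbbbc
Step 9: δ(r1, □) = (r1, b, L) → [r1]□bbbbbbbbc

The machine has not reached a halting state after 9 steps.
The machine did not halt within the 9-step bound.

Answer: No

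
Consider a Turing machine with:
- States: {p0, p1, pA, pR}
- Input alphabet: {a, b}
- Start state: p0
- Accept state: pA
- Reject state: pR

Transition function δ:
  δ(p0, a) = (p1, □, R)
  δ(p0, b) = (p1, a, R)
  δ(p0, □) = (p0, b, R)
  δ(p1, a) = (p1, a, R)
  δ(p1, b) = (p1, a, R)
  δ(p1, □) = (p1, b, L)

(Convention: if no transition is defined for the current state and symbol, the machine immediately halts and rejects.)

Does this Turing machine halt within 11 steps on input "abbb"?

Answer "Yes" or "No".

Execution trace:
Initial: [p0]abbb
Step 1: δ(p0, a) = (p1, □, R) → □[p1]bbb
Step 2: δ(p1, b) = (p1, a, R) → □a[p1]bb
Step 3: δ(p1, b) = (p1, a, R) → □aa[p1]b
Step 4: δ(p1, b) = (p1, a, R) → □aaa[p1]□
Step 5: δ(p1, □) = (p1, b, L) → □aa[p1]ab
Step 6: δ(p1, a) = (p1, a, R) → □aaa[p1]b
Step 7: δ(p1, b) = (p1, a, R) → □aaaa[p1]□
Step 8: δ(p1, □) = (p1, b, L) → □aaa[p1]ab
Step 9: δ(p1, a) = (p1, a, R) → □aaaa[p1]b
Step 10: δ(p1, b) = (p1, a, R) → □aaaaa[p1]□
Step 11: δ(p1, □) = (p1, b, L) → □aaaa[p1]ab

The machine has not reached a halting state after 11 steps.
The machine did not halt within the 11-step bound.

Answer: No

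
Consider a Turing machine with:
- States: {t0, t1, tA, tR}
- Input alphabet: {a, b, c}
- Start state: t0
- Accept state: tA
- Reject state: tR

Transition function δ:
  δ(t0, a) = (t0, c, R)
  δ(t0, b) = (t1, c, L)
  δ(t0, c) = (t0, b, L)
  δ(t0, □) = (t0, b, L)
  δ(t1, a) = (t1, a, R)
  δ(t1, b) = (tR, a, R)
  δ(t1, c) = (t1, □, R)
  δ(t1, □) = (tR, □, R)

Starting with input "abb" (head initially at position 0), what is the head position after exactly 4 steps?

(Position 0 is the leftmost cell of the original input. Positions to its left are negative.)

Execution trace (head position shown):
Step 0: [t0]abb  (head at position 0)
Step 1: move right → c[t0]bb  (head at position 1)
Step 2: move left → [t1]ccb  (head at position 0)
Step 3: move right → □[t1]cb  (head at position 1)
Step 4: move right → □□[t1]b  (head at position 2)

After 4 steps, the head is at position 2.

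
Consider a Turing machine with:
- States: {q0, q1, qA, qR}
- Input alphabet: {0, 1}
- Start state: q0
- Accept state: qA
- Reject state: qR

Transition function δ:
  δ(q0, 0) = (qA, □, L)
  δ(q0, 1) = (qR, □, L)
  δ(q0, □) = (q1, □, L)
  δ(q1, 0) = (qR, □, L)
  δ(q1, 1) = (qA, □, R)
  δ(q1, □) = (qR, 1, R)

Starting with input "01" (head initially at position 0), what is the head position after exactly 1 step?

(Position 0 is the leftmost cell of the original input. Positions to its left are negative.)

Execution trace (head position shown):
Step 0: [q0]01  (head at position 0)
Step 1: move left → [qA]□□1  (head at position -1)

After 1 step, the head is at position -1.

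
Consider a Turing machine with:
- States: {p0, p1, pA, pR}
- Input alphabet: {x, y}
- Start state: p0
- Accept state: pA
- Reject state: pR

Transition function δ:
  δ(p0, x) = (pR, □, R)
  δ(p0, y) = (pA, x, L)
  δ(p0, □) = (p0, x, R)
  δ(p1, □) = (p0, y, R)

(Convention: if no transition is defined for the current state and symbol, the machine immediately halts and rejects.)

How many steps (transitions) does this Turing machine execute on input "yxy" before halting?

Execution trace:
Initial: [p0]yxy
Step 1: δ(p0, y) = (pA, x, L) → [pA]□xxy

The machine reaches the accept state pA and halts.

The machine executed 1 step before halting.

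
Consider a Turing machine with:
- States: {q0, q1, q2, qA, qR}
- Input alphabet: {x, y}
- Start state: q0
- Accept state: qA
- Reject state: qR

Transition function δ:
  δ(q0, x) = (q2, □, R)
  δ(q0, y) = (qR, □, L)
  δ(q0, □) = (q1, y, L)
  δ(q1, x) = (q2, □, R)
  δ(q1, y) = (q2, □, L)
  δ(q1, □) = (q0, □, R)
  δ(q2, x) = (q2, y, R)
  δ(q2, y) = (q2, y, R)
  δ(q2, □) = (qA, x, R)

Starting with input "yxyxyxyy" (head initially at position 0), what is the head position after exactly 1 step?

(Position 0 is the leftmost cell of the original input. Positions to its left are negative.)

Execution trace (head position shown):
Step 0: [q0]yxyxyxyy  (head at position 0)
Step 1: move left → [qR]□□xyxyxyy  (head at position -1)

After 1 step, the head is at position -1.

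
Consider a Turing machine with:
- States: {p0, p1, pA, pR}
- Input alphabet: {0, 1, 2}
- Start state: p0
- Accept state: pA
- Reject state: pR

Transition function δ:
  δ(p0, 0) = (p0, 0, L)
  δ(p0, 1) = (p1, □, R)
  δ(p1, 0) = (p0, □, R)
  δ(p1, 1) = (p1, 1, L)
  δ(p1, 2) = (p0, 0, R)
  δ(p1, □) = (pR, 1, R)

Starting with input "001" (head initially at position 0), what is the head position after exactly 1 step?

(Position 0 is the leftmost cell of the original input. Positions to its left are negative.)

Execution trace (head position shown):
Step 0: [p0]001  (head at position 0)
Step 1: move left → [p0]□001  (head at position -1)

After 1 step, the head is at position -1.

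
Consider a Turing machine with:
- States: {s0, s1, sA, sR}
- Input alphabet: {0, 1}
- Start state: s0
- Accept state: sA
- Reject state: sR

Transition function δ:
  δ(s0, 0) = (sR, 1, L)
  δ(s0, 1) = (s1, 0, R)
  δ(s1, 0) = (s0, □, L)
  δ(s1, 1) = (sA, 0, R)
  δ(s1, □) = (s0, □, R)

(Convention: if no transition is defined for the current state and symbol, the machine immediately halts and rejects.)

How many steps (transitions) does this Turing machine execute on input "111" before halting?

Execution trace:
Initial: [s0]111
Step 1: δ(s0, 1) = (s1, 0, R) → 0[s1]11
Step 2: δ(s1, 1) = (sA, 0, R) → 00[sA]1

The machine reaches the accept state sA and halts.

The machine executed 2 steps before halting.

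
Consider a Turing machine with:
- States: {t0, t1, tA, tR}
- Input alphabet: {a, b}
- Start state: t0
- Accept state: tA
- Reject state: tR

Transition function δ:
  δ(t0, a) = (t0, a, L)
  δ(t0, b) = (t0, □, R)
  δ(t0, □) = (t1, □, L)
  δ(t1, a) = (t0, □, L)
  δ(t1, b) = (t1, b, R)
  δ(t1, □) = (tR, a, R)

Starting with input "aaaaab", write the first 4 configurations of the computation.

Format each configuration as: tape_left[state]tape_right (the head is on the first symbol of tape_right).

Transitions applied:
Step 1: δ(t0, a) = (t0, a, L)
Step 2: δ(t0, □) = (t1, □, L)
Step 3: δ(t1, □) = (tR, a, R)

The first 4 configurations are:
[t0]aaaaab ⊢ [t0]□aaaaab ⊢ [t1]□□aaaaab ⊢ a[tR]□aaaaab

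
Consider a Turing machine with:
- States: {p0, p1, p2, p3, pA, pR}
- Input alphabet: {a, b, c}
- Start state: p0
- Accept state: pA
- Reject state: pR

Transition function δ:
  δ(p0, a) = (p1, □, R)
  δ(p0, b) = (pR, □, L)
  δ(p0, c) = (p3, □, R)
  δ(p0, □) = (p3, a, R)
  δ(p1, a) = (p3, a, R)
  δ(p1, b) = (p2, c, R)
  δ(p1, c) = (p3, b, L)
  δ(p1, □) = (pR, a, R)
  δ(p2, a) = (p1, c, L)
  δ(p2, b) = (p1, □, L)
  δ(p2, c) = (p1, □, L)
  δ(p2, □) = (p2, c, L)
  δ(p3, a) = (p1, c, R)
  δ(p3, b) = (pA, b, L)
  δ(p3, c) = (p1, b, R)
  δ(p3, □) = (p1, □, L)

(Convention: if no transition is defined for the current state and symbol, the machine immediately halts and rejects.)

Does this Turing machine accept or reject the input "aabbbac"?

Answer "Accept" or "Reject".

Execution trace:
Initial: [p0]aabbbac
Step 1: δ(p0, a) = (p1, □, R) → □[p1]abbbac
Step 2: δ(p1, a) = (p3, a, R) → □a[p3]bbbac
Step 3: δ(p3, b) = (pA, b, L) → □[pA]abbbac

The machine reaches the accept state pA and halts.

Answer: Accept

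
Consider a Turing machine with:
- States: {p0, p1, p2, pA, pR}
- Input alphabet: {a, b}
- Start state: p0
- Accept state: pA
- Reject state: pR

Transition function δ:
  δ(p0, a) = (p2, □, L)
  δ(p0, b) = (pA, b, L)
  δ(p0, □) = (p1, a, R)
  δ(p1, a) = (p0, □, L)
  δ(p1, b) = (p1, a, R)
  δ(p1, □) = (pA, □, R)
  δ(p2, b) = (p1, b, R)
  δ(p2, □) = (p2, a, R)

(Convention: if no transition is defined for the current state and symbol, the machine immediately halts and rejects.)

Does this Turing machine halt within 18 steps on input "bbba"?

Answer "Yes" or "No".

Execution trace:
Initial: [p0]bbba
Step 1: δ(p0, b) = (pA, b, L) → [pA]□bbba

The machine reaches the accept state pA and halts.
The machine halted after 1 step (within the 18-step bound).

Answer: Yes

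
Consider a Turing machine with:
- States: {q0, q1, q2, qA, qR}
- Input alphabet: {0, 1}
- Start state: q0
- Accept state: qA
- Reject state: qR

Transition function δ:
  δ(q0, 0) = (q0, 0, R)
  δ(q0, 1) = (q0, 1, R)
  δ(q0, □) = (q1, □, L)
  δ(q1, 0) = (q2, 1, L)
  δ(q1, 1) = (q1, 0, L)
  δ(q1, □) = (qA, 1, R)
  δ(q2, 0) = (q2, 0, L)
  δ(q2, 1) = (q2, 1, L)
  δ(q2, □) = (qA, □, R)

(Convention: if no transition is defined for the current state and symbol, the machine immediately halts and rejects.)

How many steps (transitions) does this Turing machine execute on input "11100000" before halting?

Execution trace:
Initial: [q0]11100000
Step 1: δ(q0, 1) = (q0, 1, R) → 1[q0]1100000
Step 2: δ(q0, 1) = (q0, 1, R) → 11[q0]100000
Step 3: δ(q0, 1) = (q0, 1, R) → 111[q0]00000
Step 4: δ(q0, 0) = (q0, 0, R) → 1110[q0]0000
Step 5: δ(q0, 0) = (q0, 0, R) → 11100[q0]000
Step 6: δ(q0, 0) = (q0, 0, R) → 111000[q0]00
Step 7: δ(q0, 0) = (q0, 0, R) → 1110000[q0]0
Step 8: δ(q0, 0) = (q0, 0, R) → 11100000[q0]□
Step 9: δ(q0, □) = (q1, □, L) → 1110000[q1]0□
Step 10: δ(q1, 0) = (q2, 1, L) → 111000[q2]01□
Step 11: δ(q2, 0) = (q2, 0, L) → 11100[q2]001□
Step 12: δ(q2, 0) = (q2, 0, L) → 1110[q2]0001□
Step 13: δ(q2, 0) = (q2, 0, L) → 111[q2]00001□
Step 14: δ(q2, 0) = (q2, 0, L) → 11[q2]100001□
Step 15: δ(q2, 1) = (q2, 1, L) → 1[q2]1100001□
Step 16: δ(q2, 1) = (q2, 1, L) → [q2]11100001□
Step 17: δ(q2, 1) = (q2, 1, L) → [q2]□11100001□
Step 18: δ(q2, □) = (qA, □, R) → □[qA]11100001□

The machine reaches the accept state qA and halts.

The machine executed 18 steps before halting.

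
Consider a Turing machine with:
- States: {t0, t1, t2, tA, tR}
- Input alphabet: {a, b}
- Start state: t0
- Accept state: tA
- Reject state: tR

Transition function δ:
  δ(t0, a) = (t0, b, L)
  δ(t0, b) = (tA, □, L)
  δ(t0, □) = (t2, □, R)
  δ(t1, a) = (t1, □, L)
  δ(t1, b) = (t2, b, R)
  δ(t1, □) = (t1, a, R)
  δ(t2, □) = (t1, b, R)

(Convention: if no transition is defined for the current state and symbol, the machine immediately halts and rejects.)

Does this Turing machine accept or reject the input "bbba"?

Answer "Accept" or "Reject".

Execution trace:
Initial: [t0]bbba
Step 1: δ(t0, b) = (tA, □, L) → [tA]□□bba

The machine reaches the accept state tA and halts.

Answer: Accept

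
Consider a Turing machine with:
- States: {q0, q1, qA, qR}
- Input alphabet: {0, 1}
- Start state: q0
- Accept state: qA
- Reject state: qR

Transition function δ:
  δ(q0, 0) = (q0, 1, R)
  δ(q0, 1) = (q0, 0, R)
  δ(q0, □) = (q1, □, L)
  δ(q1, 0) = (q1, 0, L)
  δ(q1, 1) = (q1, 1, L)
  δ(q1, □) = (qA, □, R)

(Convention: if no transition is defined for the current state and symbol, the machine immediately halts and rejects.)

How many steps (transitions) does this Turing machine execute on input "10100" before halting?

Execution trace:
Initial: [q0]10100
Step 1: δ(q0, 1) = (q0, 0, R) → 0[q0]0100
Step 2: δ(q0, 0) = (q0, 1, R) → 01[q0]100
Step 3: δ(q0, 1) = (q0, 0, R) → 010[q0]00
Step 4: δ(q0, 0) = (q0, 1, R) → 0101[q0]0
Step 5: δ(q0, 0) = (q0, 1, R) → 01011[q0]□
Step 6: δ(q0, □) = (q1, □, L) → 0101[q1]1□
Step 7: δ(q1, 1) = (q1, 1, L) → 010[q1]11□
Step 8: δ(q1, 1) = (q1, 1, L) → 01[q1]011□
Step 9: δ(q1, 0) = (q1, 0, L) → 0[q1]1011□
Step 10: δ(q1, 1) = (q1, 1, L) → [q1]01011□
Step 11: δ(q1, 0) = (q1, 0, L) → [q1]□01011□
Step 12: δ(q1, □) = (qA, □, R) → □[qA]01011□

The machine reaches the accept state qA and halts.

The machine executed 12 steps before halting.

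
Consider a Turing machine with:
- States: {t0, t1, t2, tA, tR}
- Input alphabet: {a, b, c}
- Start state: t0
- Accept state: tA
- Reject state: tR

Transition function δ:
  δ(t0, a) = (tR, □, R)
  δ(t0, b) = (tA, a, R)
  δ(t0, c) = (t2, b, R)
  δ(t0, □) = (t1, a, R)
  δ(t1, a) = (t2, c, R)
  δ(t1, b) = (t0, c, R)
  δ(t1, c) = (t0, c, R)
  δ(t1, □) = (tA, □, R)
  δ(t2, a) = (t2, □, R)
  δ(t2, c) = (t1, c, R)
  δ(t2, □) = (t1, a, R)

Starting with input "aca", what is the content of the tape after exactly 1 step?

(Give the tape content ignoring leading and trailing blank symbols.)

Execution trace:
Initial: [t0]aca
Step 1: δ(t0, a) = (tR, □, R) → □[tR]ca

The machine reaches the reject state tR and halts.

After 1 step, the tape (ignoring leading/trailing blanks) is: ca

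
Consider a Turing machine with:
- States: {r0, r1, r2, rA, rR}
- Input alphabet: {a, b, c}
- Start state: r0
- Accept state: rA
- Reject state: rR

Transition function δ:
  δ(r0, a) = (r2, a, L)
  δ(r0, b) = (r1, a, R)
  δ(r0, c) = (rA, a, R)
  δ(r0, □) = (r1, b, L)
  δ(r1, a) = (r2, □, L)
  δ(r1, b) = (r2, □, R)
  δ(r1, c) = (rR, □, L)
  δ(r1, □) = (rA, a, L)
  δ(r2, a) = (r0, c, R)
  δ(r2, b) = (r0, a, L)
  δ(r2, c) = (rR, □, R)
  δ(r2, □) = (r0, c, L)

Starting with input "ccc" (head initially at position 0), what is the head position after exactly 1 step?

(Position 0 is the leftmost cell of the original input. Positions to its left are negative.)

Execution trace (head position shown):
Step 0: [r0]ccc  (head at position 0)
Step 1: move right → a[rA]cc  (head at position 1)

After 1 step, the head is at position 1.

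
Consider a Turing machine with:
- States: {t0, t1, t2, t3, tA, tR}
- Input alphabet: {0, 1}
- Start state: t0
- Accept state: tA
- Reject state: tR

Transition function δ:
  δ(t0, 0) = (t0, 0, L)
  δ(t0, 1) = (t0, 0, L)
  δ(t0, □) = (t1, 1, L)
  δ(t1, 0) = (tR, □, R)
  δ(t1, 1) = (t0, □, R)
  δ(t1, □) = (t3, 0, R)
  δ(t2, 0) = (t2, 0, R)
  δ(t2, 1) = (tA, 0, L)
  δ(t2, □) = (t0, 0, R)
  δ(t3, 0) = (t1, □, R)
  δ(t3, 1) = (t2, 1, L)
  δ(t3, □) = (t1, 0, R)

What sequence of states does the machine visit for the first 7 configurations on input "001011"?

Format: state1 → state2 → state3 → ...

Execution trace:
Initial: [t0]001011
Step 1: δ(t0, 0) = (t0, 0, L) → [t0]□001011
Step 2: δ(t0, □) = (t1, 1, L) → [t1]□1001011
Step 3: δ(t1, □) = (t3, 0, R) → 0[t3]1001011
Step 4: δ(t3, 1) = (t2, 1, L) → [t2]01001011
Step 5: δ(t2, 0) = (t2, 0, R) → 0[t2]1001011
Step 6: δ(t2, 1) = (tA, 0, L) → [tA]00001011

The machine reaches the accept state tA and halts.

State sequence: t0 → t0 → t1 → t3 → t2 → t2 → tA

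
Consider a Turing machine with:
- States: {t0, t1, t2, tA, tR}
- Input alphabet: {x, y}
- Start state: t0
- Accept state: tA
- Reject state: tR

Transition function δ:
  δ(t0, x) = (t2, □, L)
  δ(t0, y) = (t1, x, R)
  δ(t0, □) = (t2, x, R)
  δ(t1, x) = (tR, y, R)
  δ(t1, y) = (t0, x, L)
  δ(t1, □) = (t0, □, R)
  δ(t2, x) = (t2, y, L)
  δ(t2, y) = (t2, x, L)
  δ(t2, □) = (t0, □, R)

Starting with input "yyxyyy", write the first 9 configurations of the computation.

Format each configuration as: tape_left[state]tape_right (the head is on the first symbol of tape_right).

Transitions applied:
Step 1: δ(t0, y) = (t1, x, R)
Step 2: δ(t1, y) = (t0, x, L)
Step 3: δ(t0, x) = (t2, □, L)
Step 4: δ(t2, □) = (t0, □, R)
Step 5: δ(t0, □) = (t2, x, R)
Step 6: δ(t2, x) = (t2, y, L)
Step 7: δ(t2, x) = (t2, y, L)
Step 8: δ(t2, □) = (t0, □, R)

The first 9 configurations are:
[t0]yyxyyy ⊢ x[t1]yxyyy ⊢ [t0]xxxyyy ⊢ [t2]□□xxyyy ⊢ □[t0]□xxyyy ⊢ □x[t2]xxyyy ⊢ □[t2]xyxyyy ⊢ [t2]□yyxyyy ⊢ □[t0]yyxyyy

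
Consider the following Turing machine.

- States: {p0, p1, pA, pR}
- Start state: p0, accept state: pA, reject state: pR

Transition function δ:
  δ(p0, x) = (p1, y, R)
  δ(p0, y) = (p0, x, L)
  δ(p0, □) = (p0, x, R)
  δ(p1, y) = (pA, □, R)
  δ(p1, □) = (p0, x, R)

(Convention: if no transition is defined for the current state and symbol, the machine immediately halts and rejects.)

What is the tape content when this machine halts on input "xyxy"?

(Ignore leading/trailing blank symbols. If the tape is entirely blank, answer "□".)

Execution trace:
Initial: [p0]xyxy
Step 1: δ(p0, x) = (p1, y, R) → y[p1]yxy
Step 2: δ(p1, y) = (pA, □, R) → y□[pA]xy

The machine reaches the accept state pA and halts.

Final tape (ignoring leading/trailing blanks): y□xy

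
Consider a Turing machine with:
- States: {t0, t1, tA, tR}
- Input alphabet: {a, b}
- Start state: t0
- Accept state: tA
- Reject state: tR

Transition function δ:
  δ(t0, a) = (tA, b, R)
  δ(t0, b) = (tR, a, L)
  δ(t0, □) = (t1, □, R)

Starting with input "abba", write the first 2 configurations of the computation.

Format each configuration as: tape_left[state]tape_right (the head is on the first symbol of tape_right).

Transitions applied:
Step 1: δ(t0, a) = (tA, b, R)

The first 2 configurations are:
[t0]abba ⊢ b[tA]bba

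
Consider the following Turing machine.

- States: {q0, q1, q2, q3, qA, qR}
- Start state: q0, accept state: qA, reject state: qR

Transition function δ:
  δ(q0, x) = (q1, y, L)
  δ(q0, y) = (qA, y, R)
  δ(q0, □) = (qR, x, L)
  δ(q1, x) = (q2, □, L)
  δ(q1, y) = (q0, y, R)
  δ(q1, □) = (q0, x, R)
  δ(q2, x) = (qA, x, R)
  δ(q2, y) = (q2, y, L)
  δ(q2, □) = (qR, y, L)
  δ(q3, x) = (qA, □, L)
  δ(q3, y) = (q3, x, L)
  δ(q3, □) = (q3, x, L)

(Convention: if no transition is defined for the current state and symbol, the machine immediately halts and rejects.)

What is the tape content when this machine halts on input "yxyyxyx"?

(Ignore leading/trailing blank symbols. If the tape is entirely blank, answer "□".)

Execution trace:
Initial: [q0]yxyyxyx
Step 1: δ(q0, y) = (qA, y, R) → y[qA]xyyxyx

The machine reaches the accept state qA and halts.

Final tape (ignoring leading/trailing blanks): yxyyxyx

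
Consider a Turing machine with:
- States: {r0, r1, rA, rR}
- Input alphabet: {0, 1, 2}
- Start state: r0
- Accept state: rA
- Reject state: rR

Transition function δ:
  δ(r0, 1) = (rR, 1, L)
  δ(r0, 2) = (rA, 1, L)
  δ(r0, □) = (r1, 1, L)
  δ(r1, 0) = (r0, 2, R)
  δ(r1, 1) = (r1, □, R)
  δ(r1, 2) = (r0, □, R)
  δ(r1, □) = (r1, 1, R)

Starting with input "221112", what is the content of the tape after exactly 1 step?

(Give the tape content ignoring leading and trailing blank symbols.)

Execution trace:
Initial: [r0]221112
Step 1: δ(r0, 2) = (rA, 1, L) → [rA]□121112

The machine reaches the accept state rA and halts.

After 1 step, the tape (ignoring leading/trailing blanks) is: 121112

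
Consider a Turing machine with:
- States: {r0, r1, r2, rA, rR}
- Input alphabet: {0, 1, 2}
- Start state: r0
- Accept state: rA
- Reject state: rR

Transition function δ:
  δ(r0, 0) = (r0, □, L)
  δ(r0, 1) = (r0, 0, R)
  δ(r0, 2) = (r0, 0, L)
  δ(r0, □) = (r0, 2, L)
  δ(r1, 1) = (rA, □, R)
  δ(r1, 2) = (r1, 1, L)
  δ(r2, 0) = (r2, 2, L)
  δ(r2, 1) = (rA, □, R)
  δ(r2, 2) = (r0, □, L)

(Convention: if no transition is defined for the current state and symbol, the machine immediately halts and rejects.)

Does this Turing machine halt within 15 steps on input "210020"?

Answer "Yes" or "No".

Execution trace:
Initial: [r0]210020
Step 1: δ(r0, 2) = (r0, 0, L) → [r0]□010020
Step 2: δ(r0, □) = (r0, 2, L) → [r0]□2010020
Step 3: δ(r0, □) = (r0, 2, L) → [r0]□22010020
Step 4: δ(r0, □) = (r0, 2, L) → [r0]□222010020
Step 5: δ(r0, □) = (r0, 2, L) → [r0]□2222010020
Step 6: δ(r0, □) = (r0, 2, L) → [r0]□22222010020
Step 7: δ(r0, □) = (r0, 2, L) → [r0]□222222010020
Step 8: δ(r0, □) = (r0, 2, L) → [r0]□2222222010020
Step 9: δ(r0, □) = (r0, 2, L) → [r0]□22222222010020
Step 10: δ(r0, □) = (r0, 2, L) → [r0]□222222222010020
Step 11: δ(r0, □) = (r0, 2, L) → [r0]□2222222222010020
Step 12: δ(r0, □) = (r0, 2, L) → [r0]□22222222222010020
Step 13: δ(r0, □) = (r0, 2, L) → [r0]□222222222222010020
Step 14: δ(r0, □) = (r0, 2, L) → [r0]□2222222222222010020
Step 15: δ(r0, □) = (r0, 2, L) → [r0]□22222222222222010020

The machine has not reached a halting state after 15 steps.
The machine did not halt within the 15-step bound.

Answer: No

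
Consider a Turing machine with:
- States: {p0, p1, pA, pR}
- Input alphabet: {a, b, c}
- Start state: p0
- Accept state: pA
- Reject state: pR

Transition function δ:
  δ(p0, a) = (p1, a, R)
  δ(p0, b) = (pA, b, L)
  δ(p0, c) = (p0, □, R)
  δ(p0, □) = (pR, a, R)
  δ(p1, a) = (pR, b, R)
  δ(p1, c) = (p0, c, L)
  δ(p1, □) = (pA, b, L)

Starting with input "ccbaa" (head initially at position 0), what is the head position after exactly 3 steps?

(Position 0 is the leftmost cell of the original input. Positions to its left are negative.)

Execution trace (head position shown):
Step 0: [p0]ccbaa  (head at position 0)
Step 1: move right → □[p0]cbaa  (head at position 1)
Step 2: move right → □□[p0]baa  (head at position 2)
Step 3: move left → □[pA]□baa  (head at position 1)

After 3 steps, the head is at position 1.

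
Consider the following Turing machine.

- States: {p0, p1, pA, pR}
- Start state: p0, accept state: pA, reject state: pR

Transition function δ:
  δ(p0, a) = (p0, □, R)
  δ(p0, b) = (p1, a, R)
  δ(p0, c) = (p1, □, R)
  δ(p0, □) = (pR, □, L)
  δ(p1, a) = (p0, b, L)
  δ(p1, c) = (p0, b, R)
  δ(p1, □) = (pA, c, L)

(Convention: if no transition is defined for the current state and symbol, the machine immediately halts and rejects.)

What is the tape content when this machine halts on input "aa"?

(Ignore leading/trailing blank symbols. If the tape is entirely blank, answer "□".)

Execution trace:
Initial: [p0]aa
Step 1: δ(p0, a) = (p0, □, R) → □[p0]a
Step 2: δ(p0, a) = (p0, □, R) → □□[p0]□
Step 3: δ(p0, □) = (pR, □, L) → □[pR]□□

The machine reaches the reject state pR and halts.

Final tape (ignoring leading/trailing blanks): □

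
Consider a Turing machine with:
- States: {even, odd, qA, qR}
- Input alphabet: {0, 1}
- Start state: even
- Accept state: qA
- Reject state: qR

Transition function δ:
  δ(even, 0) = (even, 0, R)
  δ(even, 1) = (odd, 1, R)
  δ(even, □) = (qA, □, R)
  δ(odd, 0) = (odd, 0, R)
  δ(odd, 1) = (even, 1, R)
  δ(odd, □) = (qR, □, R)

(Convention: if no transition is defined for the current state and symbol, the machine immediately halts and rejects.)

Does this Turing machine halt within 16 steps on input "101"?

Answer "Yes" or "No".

Execution trace:
Initial: [even]101
Step 1: δ(even, 1) = (odd, 1, R) → 1[odd]01
Step 2: δ(odd, 0) = (odd, 0, R) → 10[odd]1
Step 3: δ(odd, 1) = (even, 1, R) → 101[even]□
Step 4: δ(even, □) = (qA, □, R) → 101□[qA]□

The machine reaches the accept state qA and halts.
The machine halted after 4 steps (within the 16-step bound).

Answer: Yes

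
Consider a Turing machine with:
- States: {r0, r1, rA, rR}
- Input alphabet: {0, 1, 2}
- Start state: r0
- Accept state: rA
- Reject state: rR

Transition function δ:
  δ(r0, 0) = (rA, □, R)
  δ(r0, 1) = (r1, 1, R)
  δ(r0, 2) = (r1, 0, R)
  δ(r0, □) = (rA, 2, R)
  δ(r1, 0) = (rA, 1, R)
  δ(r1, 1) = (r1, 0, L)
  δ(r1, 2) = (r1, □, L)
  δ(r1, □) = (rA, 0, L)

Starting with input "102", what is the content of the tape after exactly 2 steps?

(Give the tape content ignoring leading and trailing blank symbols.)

Execution trace:
Initial: [r0]102
Step 1: δ(r0, 1) = (r1, 1, R) → 1[r1]02
Step 2: δ(r1, 0) = (rA, 1, R) → 11[rA]2

The machine reaches the accept state rA and halts.

After 2 steps, the tape (ignoring leading/trailing blanks) is: 112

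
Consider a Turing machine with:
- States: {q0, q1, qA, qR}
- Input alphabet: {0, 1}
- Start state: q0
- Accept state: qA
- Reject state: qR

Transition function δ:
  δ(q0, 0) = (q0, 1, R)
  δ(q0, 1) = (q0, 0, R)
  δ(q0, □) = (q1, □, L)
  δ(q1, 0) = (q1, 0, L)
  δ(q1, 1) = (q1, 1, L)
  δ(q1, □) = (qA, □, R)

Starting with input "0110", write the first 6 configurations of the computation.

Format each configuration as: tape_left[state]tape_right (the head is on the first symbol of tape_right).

Transitions applied:
Step 1: δ(q0, 0) = (q0, 1, R)
Step 2: δ(q0, 1) = (q0, 0, R)
Step 3: δ(q0, 1) = (q0, 0, R)
Step 4: δ(q0, 0) = (q0, 1, R)
Step 5: δ(q0, □) = (q1, □, L)

The first 6 configurations are:
[q0]0110 ⊢ 1[q0]110 ⊢ 10[q0]10 ⊢ 100[q0]0 ⊢ 1001[q0]□ ⊢ 100[q1]1□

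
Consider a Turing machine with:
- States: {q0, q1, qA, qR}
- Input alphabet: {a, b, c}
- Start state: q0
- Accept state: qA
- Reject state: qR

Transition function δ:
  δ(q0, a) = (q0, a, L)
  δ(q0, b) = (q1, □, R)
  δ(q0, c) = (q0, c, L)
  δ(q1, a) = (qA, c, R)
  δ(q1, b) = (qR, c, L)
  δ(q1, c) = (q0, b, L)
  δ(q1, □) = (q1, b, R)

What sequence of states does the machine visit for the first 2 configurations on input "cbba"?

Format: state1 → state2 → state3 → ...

Execution trace:
Initial: [q0]cbba
Step 1: δ(q0, c) = (q0, c, L) → [q0]□cbba

No transition is defined for δ(q0, □). By convention the machine halts and rejects.

State sequence: q0 → q0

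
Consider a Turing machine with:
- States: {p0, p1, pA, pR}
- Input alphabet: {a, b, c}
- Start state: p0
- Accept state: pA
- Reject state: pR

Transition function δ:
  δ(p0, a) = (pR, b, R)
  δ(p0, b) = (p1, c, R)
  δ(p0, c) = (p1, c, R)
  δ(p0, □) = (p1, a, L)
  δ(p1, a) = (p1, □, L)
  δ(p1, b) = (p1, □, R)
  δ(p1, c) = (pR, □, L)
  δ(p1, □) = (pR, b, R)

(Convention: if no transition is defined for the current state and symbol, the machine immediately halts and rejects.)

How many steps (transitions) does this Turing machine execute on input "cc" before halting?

Execution trace:
Initial: [p0]cc
Step 1: δ(p0, c) = (p1, c, R) → c[p1]c
Step 2: δ(p1, c) = (pR, □, L) → [pR]c□

The machine reaches the reject state pR and halts.

The machine executed 2 steps before halting.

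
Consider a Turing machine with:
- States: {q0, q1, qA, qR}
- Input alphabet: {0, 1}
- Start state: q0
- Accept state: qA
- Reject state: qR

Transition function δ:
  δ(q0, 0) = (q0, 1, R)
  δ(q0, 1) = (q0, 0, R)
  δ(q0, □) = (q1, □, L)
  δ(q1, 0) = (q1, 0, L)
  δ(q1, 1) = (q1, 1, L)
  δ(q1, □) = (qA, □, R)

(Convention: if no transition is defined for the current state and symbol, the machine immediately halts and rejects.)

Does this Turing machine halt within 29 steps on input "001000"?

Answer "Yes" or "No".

Execution trace:
Initial: [q0]001000
Step 1: δ(q0, 0) = (q0, 1, R) → 1[q0]01000
Step 2: δ(q0, 0) = (q0, 1, R) → 11[q0]1000
Step 3: δ(q0, 1) = (q0, 0, R) → 110[q0]000
Step 4: δ(q0, 0) = (q0, 1, R) → 1101[q0]00
Step 5: δ(q0, 0) = (q0, 1, R) → 11011[q0]0
Step 6: δ(q0, 0) = (q0, 1, R) → 110111[q0]□
Step 7: δ(q0, □) = (q1, □, L) → 11011[q1]1□
Step 8: δ(q1, 1) = (q1, 1, L) → 1101[q1]11□
Step 9: δ(q1, 1) = (q1, 1, L) → 110[q1]111□
Step 10: δ(q1, 1) = (q1, 1, L) → 11[q1]0111□
Step 11: δ(q1, 0) = (q1, 0, L) → 1[q1]10111□
Step 12: δ(q1, 1) = (q1, 1, L) → [q1]110111□
Step 13: δ(q1, 1) = (q1, 1, L) → [q1]□110111□
Step 14: δ(q1, □) = (qA, □, R) → □[qA]110111□

The machine reaches the accept state qA and halts.
The machine halted after 14 steps (within the 29-step bound).

Answer: Yes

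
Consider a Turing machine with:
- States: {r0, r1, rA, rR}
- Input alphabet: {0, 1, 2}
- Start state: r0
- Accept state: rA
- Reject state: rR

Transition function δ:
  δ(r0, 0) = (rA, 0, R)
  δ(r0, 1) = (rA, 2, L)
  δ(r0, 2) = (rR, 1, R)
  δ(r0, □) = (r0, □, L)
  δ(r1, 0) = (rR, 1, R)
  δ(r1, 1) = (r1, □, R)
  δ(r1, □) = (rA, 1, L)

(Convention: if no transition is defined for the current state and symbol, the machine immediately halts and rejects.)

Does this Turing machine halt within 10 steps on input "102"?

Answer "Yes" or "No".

Execution trace:
Initial: [r0]102
Step 1: δ(r0, 1) = (rA, 2, L) → [rA]□202

The machine reaches the accept state rA and halts.
The machine halted after 1 step (within the 10-step bound).

Answer: Yes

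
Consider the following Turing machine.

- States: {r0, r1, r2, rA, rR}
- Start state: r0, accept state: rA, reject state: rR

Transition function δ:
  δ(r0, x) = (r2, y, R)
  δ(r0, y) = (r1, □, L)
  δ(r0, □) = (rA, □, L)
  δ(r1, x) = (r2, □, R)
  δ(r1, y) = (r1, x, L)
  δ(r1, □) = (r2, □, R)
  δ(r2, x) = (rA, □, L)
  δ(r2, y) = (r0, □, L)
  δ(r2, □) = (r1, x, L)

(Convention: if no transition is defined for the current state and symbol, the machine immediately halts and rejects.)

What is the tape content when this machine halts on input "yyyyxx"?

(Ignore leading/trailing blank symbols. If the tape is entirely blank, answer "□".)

Execution trace:
Initial: [r0]yyyyxx
Step 1: δ(r0, y) = (r1, □, L) → [r1]□□yyyxx
Step 2: δ(r1, □) = (r2, □, R) → □[r2]□yyyxx
Step 3: δ(r2, □) = (r1, x, L) → [r1]□xyyyxx
Step 4: δ(r1, □) = (r2, □, R) → □[r2]xyyyxx
Step 5: δ(r2, x) = (rA, □, L) → [rA]□□yyyxx

The machine reaches the accept state rA and halts.

Final tape (ignoring leading/trailing blanks): yyyxx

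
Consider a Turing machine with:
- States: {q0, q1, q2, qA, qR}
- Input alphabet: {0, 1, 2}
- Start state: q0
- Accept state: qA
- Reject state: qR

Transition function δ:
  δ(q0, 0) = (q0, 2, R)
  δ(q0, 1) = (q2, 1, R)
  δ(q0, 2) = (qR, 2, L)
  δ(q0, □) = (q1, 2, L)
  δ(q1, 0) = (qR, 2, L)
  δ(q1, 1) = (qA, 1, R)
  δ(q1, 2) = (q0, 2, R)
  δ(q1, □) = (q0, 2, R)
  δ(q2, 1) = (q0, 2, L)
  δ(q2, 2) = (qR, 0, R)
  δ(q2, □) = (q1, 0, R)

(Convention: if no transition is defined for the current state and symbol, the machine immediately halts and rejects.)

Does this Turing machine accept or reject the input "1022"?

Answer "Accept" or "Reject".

Execution trace:
Initial: [q0]1022
Step 1: δ(q0, 1) = (q2, 1, R) → 1[q2]022

No transition is defined for δ(q2, 0). By convention the machine halts and rejects.

Answer: Reject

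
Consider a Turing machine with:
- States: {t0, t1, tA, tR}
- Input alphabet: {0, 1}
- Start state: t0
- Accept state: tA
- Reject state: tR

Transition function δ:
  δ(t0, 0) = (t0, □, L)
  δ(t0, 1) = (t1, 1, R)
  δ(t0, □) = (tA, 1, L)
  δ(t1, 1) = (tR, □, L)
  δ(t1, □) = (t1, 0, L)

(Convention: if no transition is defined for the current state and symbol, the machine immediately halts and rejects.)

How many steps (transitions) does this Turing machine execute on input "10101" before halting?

Execution trace:
Initial: [t0]10101
Step 1: δ(t0, 1) = (t1, 1, R) → 1[t1]0101

No transition is defined for δ(t1, 0). By convention the machine halts and rejects.

The machine executed 1 step before halting.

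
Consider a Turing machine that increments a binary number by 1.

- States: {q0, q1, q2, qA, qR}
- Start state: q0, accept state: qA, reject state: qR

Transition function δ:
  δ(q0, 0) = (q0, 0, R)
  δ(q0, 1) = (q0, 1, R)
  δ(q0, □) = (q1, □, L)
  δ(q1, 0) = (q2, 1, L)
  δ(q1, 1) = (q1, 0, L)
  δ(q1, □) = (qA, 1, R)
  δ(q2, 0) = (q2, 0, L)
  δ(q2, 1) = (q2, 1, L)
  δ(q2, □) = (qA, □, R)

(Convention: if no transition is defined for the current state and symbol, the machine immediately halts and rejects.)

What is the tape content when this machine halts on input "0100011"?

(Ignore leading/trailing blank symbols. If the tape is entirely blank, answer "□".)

Execution trace:
Initial: [q0]0100011
Step 1: δ(q0, 0) = (q0, 0, R) → 0[q0]100011
Step 2: δ(q0, 1) = (q0, 1, R) → 01[q0]00011
Step 3: δ(q0, 0) = (q0, 0, R) → 010[q0]0011
Step 4: δ(q0, 0) = (q0, 0, R) → 0100[q0]011
Step 5: δ(q0, 0) = (q0, 0, R) → 01000[q0]11
Step 6: δ(q0, 1) = (q0, 1, R) → 010001[q0]1
Step 7: δ(q0, 1) = (q0, 1, R) → 0100011[q0]□
Step 8: δ(q0, □) = (q1, □, L) → 010001[q1]1□
Step 9: δ(q1, 1) = (q1, 0, L) → 01000[q1]10□
Step 10: δ(q1, 1) = (q1, 0, L) → 0100[q1]000□
Step 11: δ(q1, 0) = (q2, 1, L) → 010[q2]0100□
Step 12: δ(q2, 0) = (q2, 0, L) → 01[q2]00100□
Step 13: δ(q2, 0) = (q2, 0, L) → 0[q2]100100□
Step 14: δ(q2, 1) = (q2, 1, L) → [q2]0100100□
Step 15: δ(q2, 0) = (q2, 0, L) → [q2]□0100100□
Step 16: δ(q2, □) = (qA, □, R) → □[qA]0100100□

The machine reaches the accept state qA and halts.

Final tape (ignoring leading/trailing blanks): 0100100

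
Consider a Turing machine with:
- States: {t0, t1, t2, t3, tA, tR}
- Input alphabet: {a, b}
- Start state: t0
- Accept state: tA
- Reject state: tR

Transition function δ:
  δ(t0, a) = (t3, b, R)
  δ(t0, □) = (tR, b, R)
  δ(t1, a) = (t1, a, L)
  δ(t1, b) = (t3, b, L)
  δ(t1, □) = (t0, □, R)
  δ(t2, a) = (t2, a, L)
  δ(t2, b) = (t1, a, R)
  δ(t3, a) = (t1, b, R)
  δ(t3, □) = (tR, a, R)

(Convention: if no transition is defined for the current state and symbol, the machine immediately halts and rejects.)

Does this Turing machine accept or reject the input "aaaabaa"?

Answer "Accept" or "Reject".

Execution trace:
Initial: [t0]aaaabaa
Step 1: δ(t0, a) = (t3, b, R) → b[t3]aaabaa
Step 2: δ(t3, a) = (t1, b, R) → bb[t1]aabaa
Step 3: δ(t1, a) = (t1, a, L) → b[t1]baabaa
Step 4: δ(t1, b) = (t3, b, L) → [t3]bbaabaa

No transition is defined for δ(t3, b). By convention the machine halts and rejects.

Answer: Reject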